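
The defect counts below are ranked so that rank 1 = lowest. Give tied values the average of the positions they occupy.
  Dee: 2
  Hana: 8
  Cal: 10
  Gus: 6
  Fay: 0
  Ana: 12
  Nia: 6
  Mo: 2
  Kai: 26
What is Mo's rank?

Sorted (ascending): 0, 2, 2, 6, 6, 8, 10, 12, 26
The 2 values of 2 occupy positions 2–3 → average rank (2+3)/2 = 2.5.
The 2 values of 6 occupy positions 4–5 → average rank (4+5)/2 = 4.5.
Mo has value 2 → rank 2.5.

2.5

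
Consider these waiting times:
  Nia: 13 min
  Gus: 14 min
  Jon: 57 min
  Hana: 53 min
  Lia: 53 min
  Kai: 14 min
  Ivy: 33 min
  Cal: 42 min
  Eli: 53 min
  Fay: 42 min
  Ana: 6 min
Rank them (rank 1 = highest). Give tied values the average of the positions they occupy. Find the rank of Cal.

Sorted (descending): 57, 53, 53, 53, 42, 42, 33, 14, 14, 13, 6
The 3 values of 53 occupy positions 2–4 → average rank 3.
The 2 values of 42 occupy positions 5–6 → average rank (5+6)/2 = 5.5.
The 2 values of 14 occupy positions 8–9 → average rank (8+9)/2 = 8.5.
Cal has value 42 min → rank 5.5.

5.5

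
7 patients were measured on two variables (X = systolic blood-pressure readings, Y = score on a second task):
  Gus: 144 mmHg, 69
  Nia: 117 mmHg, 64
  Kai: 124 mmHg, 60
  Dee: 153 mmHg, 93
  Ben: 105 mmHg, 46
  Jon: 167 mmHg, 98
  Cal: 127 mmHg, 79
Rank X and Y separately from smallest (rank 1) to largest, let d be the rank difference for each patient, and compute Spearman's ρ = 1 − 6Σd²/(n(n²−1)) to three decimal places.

0.929

Ranks of variable 1: 5, 2, 3, 6, 1, 7, 4
Ranks of variable 2: 4, 3, 2, 6, 1, 7, 5
d = r₁ − r₂: 1, -1, 1, 0, 0, 0, -1
d²: 1, 1, 1, 0, 0, 0, 1; Σd² = 4
ρ = 1 − 6·4/(7·48) = 1 − 24/336 = 0.929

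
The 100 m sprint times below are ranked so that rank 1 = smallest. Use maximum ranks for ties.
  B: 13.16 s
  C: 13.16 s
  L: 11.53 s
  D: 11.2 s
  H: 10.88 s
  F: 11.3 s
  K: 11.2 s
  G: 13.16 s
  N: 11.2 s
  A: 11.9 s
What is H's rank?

1

Sorted (ascending): 10.88, 11.2, 11.2, 11.2, 11.3, 11.53, 11.9, 13.16, 13.16, 13.16
The 3 values of 11.2 occupy positions 2–4 → each gets rank 4.
The 3 values of 13.16 occupy positions 8–10 → each gets rank 10.
H has value 10.88 s → rank 1.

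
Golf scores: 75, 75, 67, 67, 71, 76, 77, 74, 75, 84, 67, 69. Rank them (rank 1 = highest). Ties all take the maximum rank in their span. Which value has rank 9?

Sorted (descending): 84, 77, 76, 75, 75, 75, 74, 71, 69, 67, 67, 67
The 3 values of 75 occupy positions 4–6 → each gets rank 6.
The 3 values of 67 occupy positions 10–12 → each gets rank 12.
Rank 9 → value 69.

69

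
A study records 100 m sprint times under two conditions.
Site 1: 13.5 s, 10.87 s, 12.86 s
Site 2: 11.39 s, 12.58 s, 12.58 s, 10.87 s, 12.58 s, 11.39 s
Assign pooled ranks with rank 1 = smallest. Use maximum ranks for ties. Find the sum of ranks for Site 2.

Sorted (ascending): 10.87, 10.87, 11.39, 11.39, 12.58, 12.58, 12.58, 12.86, 13.5
The 2 values of 10.87 occupy positions 1–2 → each gets rank 2.
The 2 values of 11.39 occupy positions 3–4 → each gets rank 4.
The 3 values of 12.58 occupy positions 5–7 → each gets rank 7.
Site 2 values → pooled ranks: 11.39→4, 12.58→7, 12.58→7, 10.87→2, 12.58→7, 11.39→4
Rank sum = 4 + 7 + 7 + 2 + 7 + 4 = 31

31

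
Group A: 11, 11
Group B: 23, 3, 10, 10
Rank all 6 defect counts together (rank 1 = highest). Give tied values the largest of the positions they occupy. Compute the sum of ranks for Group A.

6

Sorted (descending): 23, 11, 11, 10, 10, 3
The 2 values of 11 occupy positions 2–3 → each gets rank 3.
The 2 values of 10 occupy positions 4–5 → each gets rank 5.
Group A values → pooled ranks: 11→3, 11→3
Rank sum = 3 + 3 = 6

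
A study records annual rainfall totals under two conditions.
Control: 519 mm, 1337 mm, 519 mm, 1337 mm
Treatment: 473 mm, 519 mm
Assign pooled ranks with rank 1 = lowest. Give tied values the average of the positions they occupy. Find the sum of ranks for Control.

17

Sorted (ascending): 473, 519, 519, 519, 1337, 1337
The 3 values of 519 occupy positions 2–4 → average rank 3.
The 2 values of 1337 occupy positions 5–6 → average rank (5+6)/2 = 5.5.
Control values → pooled ranks: 519→3, 1337→5.5, 519→3, 1337→5.5
Rank sum = 3 + 5.5 + 3 + 5.5 = 17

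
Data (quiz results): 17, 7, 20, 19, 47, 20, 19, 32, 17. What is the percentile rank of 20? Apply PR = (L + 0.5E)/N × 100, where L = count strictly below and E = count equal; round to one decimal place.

N = 9.
Strictly below 20: 5. Equal to 20: 2.
PR = (5 + 0.5·2)/9 × 100 = 66.7

66.7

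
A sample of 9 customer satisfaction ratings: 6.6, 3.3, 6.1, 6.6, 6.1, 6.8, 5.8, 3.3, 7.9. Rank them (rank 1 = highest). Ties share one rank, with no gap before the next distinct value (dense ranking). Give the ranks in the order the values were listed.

Sorted (descending): 7.9, 6.8, 6.6, 6.6, 6.1, 6.1, 5.8, 3.3, 3.3
The 2 values of 6.6 share dense rank 3.
The 2 values of 6.1 share dense rank 4.
The 2 values of 3.3 share dense rank 6.
Remaining distinct values take the next consecutive integers.

3, 6, 4, 3, 4, 2, 5, 6, 1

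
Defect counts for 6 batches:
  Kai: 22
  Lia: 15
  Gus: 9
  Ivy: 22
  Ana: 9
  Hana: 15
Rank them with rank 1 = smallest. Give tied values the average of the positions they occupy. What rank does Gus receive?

1.5

Sorted (ascending): 9, 9, 15, 15, 22, 22
The 2 values of 9 occupy positions 1–2 → average rank (1+2)/2 = 1.5.
The 2 values of 15 occupy positions 3–4 → average rank (3+4)/2 = 3.5.
The 2 values of 22 occupy positions 5–6 → average rank (5+6)/2 = 5.5.
Gus has value 9 → rank 1.5.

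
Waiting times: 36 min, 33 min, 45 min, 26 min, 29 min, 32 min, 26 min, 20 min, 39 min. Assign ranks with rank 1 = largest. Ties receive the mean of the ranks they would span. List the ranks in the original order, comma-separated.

3, 4, 1, 7.5, 6, 5, 7.5, 9, 2

Sorted (descending): 45, 39, 36, 33, 32, 29, 26, 26, 20
The 2 values of 26 occupy positions 7–8 → average rank (7+8)/2 = 7.5.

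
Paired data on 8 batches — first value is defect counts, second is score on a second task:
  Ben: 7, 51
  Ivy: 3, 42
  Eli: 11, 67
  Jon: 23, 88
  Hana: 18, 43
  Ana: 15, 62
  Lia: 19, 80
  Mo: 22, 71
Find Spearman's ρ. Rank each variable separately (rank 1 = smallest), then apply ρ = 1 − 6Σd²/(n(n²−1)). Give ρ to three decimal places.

Ranks of variable 1: 2, 1, 3, 8, 5, 4, 6, 7
Ranks of variable 2: 3, 1, 5, 8, 2, 4, 7, 6
d = r₁ − r₂: -1, 0, -2, 0, 3, 0, -1, 1
d²: 1, 0, 4, 0, 9, 0, 1, 1; Σd² = 16
ρ = 1 − 6·16/(8·63) = 1 − 96/504 = 0.810

0.810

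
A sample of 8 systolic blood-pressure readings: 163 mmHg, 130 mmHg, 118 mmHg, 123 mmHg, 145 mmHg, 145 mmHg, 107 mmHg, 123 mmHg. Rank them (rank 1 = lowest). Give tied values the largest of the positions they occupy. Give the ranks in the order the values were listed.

Sorted (ascending): 107, 118, 123, 123, 130, 145, 145, 163
The 2 values of 123 occupy positions 3–4 → each gets rank 4.
The 2 values of 145 occupy positions 6–7 → each gets rank 7.

8, 5, 2, 4, 7, 7, 1, 4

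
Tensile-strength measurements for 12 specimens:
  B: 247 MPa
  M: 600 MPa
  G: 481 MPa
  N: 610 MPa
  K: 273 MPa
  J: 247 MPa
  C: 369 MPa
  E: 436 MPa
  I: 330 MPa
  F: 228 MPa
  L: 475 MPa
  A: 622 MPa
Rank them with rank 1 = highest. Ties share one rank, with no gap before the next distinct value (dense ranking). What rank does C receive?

Sorted (descending): 622, 610, 600, 481, 475, 436, 369, 330, 273, 247, 247, 228
The 2 values of 247 share dense rank 10.
Remaining distinct values take the next consecutive integers.
C has value 369 MPa → rank 7.

7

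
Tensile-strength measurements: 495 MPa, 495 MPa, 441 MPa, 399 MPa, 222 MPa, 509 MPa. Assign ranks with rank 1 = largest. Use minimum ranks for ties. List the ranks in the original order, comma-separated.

Sorted (descending): 509, 495, 495, 441, 399, 222
The 2 values of 495 occupy positions 2–3 → each gets rank 2.

2, 2, 4, 5, 6, 1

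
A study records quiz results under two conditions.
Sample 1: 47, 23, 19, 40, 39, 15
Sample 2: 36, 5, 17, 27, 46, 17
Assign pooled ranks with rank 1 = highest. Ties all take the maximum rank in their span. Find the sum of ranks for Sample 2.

Sorted (descending): 47, 46, 40, 39, 36, 27, 23, 19, 17, 17, 15, 5
The 2 values of 17 occupy positions 9–10 → each gets rank 10.
Sample 2 values → pooled ranks: 36→5, 5→12, 17→10, 27→6, 46→2, 17→10
Rank sum = 5 + 12 + 10 + 6 + 2 + 10 = 45

45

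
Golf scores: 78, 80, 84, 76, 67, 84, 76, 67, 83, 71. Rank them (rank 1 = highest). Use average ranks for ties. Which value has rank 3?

83

Sorted (descending): 84, 84, 83, 80, 78, 76, 76, 71, 67, 67
The 2 values of 84 occupy positions 1–2 → average rank (1+2)/2 = 1.5.
The 2 values of 76 occupy positions 6–7 → average rank (6+7)/2 = 6.5.
The 2 values of 67 occupy positions 9–10 → average rank (9+10)/2 = 9.5.
Rank 3 → value 83.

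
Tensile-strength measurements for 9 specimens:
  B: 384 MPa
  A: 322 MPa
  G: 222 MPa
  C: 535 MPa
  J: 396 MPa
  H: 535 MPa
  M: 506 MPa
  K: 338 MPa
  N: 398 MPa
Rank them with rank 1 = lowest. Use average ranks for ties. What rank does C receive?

8.5

Sorted (ascending): 222, 322, 338, 384, 396, 398, 506, 535, 535
The 2 values of 535 occupy positions 8–9 → average rank (8+9)/2 = 8.5.
C has value 535 MPa → rank 8.5.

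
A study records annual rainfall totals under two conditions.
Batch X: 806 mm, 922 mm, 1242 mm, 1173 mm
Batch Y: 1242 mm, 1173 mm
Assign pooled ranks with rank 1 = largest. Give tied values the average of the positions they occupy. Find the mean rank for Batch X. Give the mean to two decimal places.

4.00

Sorted (descending): 1242, 1242, 1173, 1173, 922, 806
The 2 values of 1242 occupy positions 1–2 → average rank (1+2)/2 = 1.5.
The 2 values of 1173 occupy positions 3–4 → average rank (3+4)/2 = 3.5.
Batch X values → pooled ranks: 806→6, 922→5, 1242→1.5, 1173→3.5
Mean rank = (6 + 5 + 1.5 + 3.5) / 4 = 4.00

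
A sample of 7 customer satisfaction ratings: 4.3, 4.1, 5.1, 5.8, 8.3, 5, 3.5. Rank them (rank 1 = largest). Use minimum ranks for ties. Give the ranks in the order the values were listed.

5, 6, 3, 2, 1, 4, 7

Sorted (descending): 8.3, 5.8, 5.1, 5, 4.3, 4.1, 3.5
No ties — each value takes its position as its rank.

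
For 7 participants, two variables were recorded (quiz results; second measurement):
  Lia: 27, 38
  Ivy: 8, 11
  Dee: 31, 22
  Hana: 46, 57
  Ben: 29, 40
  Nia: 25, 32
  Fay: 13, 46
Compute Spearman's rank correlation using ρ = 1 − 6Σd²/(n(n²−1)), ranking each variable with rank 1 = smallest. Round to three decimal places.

Ranks of variable 1: 4, 1, 6, 7, 5, 3, 2
Ranks of variable 2: 4, 1, 2, 7, 5, 3, 6
d = r₁ − r₂: 0, 0, 4, 0, 0, 0, -4
d²: 0, 0, 16, 0, 0, 0, 16; Σd² = 32
ρ = 1 − 6·32/(7·48) = 1 − 192/336 = 0.429

0.429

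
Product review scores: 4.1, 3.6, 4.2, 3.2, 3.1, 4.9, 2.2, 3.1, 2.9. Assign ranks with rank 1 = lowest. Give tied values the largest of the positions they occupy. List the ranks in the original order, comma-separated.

Sorted (ascending): 2.2, 2.9, 3.1, 3.1, 3.2, 3.6, 4.1, 4.2, 4.9
The 2 values of 3.1 occupy positions 3–4 → each gets rank 4.

7, 6, 8, 5, 4, 9, 1, 4, 2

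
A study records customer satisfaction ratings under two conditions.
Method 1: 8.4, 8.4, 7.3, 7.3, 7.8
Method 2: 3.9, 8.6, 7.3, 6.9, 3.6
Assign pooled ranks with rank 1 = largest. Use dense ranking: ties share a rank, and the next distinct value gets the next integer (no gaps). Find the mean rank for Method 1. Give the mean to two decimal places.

Sorted (descending): 8.6, 8.4, 8.4, 7.8, 7.3, 7.3, 7.3, 6.9, 3.9, 3.6
The 2 values of 8.4 share dense rank 2.
The 3 values of 7.3 share dense rank 4.
Remaining distinct values take the next consecutive integers.
Method 1 values → pooled ranks: 8.4→2, 8.4→2, 7.3→4, 7.3→4, 7.8→3
Mean rank = (2 + 2 + 4 + 4 + 3) / 5 = 3.00

3.00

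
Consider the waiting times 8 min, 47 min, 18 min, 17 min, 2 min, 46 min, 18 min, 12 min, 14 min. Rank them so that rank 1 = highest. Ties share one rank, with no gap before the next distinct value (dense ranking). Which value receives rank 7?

Sorted (descending): 47, 46, 18, 18, 17, 14, 12, 8, 2
The 2 values of 18 share dense rank 3.
Remaining distinct values take the next consecutive integers.
Rank 7 → value 8.

8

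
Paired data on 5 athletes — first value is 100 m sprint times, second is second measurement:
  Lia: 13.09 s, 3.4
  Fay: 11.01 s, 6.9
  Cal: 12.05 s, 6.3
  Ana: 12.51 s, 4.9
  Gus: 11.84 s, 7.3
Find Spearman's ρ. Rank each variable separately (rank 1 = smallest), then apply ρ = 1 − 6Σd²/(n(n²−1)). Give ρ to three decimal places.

-0.900

Ranks of variable 1: 5, 1, 3, 4, 2
Ranks of variable 2: 1, 4, 3, 2, 5
d = r₁ − r₂: 4, -3, 0, 2, -3
d²: 16, 9, 0, 4, 9; Σd² = 38
ρ = 1 − 6·38/(5·24) = 1 − 228/120 = -0.900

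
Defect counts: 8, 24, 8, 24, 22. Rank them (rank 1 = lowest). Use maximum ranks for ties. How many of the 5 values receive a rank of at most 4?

3

Sorted (ascending): 8, 8, 22, 24, 24
The 2 values of 8 occupy positions 1–2 → each gets rank 2.
The 2 values of 24 occupy positions 4–5 → each gets rank 5.
Ranks ≤ 4: {2, 2, 3} → 3 values.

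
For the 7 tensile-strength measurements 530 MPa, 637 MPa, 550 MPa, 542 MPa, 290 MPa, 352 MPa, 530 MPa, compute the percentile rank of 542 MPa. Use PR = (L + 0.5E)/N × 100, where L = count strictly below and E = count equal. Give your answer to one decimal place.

N = 7.
Strictly below 542: 4. Equal to 542: 1.
PR = (4 + 0.5·1)/7 × 100 = 64.3

64.3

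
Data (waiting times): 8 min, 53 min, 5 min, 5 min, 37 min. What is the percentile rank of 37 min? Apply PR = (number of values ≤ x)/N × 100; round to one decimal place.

N = 5.
Strictly below 37: 3. Equal to 37: 1.
PR = 4/5 × 100 = 80.0

80.0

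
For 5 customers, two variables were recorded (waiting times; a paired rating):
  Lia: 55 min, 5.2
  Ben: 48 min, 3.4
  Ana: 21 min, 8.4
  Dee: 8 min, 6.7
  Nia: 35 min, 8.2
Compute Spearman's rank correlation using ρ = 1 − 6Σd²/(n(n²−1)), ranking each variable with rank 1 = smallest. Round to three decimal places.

-0.600

Ranks of variable 1: 5, 4, 2, 1, 3
Ranks of variable 2: 2, 1, 5, 3, 4
d = r₁ − r₂: 3, 3, -3, -2, -1
d²: 9, 9, 9, 4, 1; Σd² = 32
ρ = 1 − 6·32/(5·24) = 1 − 192/120 = -0.600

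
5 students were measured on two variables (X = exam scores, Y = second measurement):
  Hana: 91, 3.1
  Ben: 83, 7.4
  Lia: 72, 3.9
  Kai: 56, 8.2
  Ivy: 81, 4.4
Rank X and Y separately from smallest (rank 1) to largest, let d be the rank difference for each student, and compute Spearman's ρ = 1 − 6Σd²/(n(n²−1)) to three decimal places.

-0.600

Ranks of variable 1: 5, 4, 2, 1, 3
Ranks of variable 2: 1, 4, 2, 5, 3
d = r₁ − r₂: 4, 0, 0, -4, 0
d²: 16, 0, 0, 16, 0; Σd² = 32
ρ = 1 − 6·32/(5·24) = 1 − 192/120 = -0.600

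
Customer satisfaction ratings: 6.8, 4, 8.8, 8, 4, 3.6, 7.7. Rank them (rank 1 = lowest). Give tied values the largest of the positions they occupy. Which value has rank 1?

Sorted (ascending): 3.6, 4, 4, 6.8, 7.7, 8, 8.8
The 2 values of 4 occupy positions 2–3 → each gets rank 3.
Rank 1 → value 3.6.

3.6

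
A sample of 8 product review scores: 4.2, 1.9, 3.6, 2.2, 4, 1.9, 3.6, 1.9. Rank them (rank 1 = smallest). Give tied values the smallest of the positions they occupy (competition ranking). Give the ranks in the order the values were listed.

Sorted (ascending): 1.9, 1.9, 1.9, 2.2, 3.6, 3.6, 4, 4.2
The 3 values of 1.9 occupy positions 1–3 → each gets rank 1.
The 2 values of 3.6 occupy positions 5–6 → each gets rank 5.

8, 1, 5, 4, 7, 1, 5, 1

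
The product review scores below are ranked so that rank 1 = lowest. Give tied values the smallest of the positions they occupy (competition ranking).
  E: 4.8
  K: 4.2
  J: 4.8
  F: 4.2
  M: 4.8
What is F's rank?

Sorted (ascending): 4.2, 4.2, 4.8, 4.8, 4.8
The 2 values of 4.2 occupy positions 1–2 → each gets rank 1.
The 3 values of 4.8 occupy positions 3–5 → each gets rank 3.
F has value 4.2 → rank 1.

1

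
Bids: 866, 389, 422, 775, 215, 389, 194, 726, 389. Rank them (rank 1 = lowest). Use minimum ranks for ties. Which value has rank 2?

Sorted (ascending): 194, 215, 389, 389, 389, 422, 726, 775, 866
The 3 values of 389 occupy positions 3–5 → each gets rank 3.
Rank 2 → value 215.

215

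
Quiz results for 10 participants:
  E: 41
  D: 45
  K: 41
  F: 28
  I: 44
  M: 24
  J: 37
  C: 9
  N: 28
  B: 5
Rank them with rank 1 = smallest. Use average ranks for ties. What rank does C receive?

2

Sorted (ascending): 5, 9, 24, 28, 28, 37, 41, 41, 44, 45
The 2 values of 28 occupy positions 4–5 → average rank (4+5)/2 = 4.5.
The 2 values of 41 occupy positions 7–8 → average rank (7+8)/2 = 7.5.
C has value 9 → rank 2.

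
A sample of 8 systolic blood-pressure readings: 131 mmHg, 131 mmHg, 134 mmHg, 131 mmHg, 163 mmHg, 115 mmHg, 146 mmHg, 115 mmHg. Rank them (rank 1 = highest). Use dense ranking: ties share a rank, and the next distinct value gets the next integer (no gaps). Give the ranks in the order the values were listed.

Sorted (descending): 163, 146, 134, 131, 131, 131, 115, 115
The 3 values of 131 share dense rank 4.
The 2 values of 115 share dense rank 5.
Remaining distinct values take the next consecutive integers.

4, 4, 3, 4, 1, 5, 2, 5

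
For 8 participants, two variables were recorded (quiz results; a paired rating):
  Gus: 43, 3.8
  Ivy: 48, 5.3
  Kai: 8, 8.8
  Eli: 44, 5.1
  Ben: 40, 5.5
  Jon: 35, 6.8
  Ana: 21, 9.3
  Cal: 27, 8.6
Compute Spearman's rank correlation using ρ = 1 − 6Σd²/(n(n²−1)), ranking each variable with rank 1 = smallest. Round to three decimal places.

-0.881

Ranks of variable 1: 6, 8, 1, 7, 5, 4, 2, 3
Ranks of variable 2: 1, 3, 7, 2, 4, 5, 8, 6
d = r₁ − r₂: 5, 5, -6, 5, 1, -1, -6, -3
d²: 25, 25, 36, 25, 1, 1, 36, 9; Σd² = 158
ρ = 1 − 6·158/(8·63) = 1 − 948/504 = -0.881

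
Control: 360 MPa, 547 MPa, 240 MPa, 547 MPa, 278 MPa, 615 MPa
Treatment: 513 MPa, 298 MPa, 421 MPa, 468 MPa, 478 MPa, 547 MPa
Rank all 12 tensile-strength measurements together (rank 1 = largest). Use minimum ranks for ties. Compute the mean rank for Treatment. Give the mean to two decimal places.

Sorted (descending): 615, 547, 547, 547, 513, 478, 468, 421, 360, 298, 278, 240
The 3 values of 547 occupy positions 2–4 → each gets rank 2.
Treatment values → pooled ranks: 513→5, 298→10, 421→8, 468→7, 478→6, 547→2
Mean rank = (5 + 10 + 8 + 7 + 6 + 2) / 6 = 6.33

6.33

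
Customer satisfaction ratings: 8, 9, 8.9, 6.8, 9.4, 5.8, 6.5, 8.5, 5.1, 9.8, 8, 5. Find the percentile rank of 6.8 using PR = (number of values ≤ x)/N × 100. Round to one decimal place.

N = 12.
Strictly below 6.8: 4. Equal to 6.8: 1.
PR = 5/12 × 100 = 41.7

41.7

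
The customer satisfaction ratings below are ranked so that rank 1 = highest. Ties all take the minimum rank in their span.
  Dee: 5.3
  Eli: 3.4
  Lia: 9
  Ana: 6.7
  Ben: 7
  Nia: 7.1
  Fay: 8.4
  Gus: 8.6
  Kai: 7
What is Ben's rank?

5

Sorted (descending): 9, 8.6, 8.4, 7.1, 7, 7, 6.7, 5.3, 3.4
The 2 values of 7 occupy positions 5–6 → each gets rank 5.
Ben has value 7 → rank 5.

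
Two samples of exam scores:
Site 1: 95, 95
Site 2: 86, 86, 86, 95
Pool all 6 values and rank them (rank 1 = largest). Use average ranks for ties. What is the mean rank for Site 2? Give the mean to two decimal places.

4.25

Sorted (descending): 95, 95, 95, 86, 86, 86
The 3 values of 95 occupy positions 1–3 → average rank 2.
The 3 values of 86 occupy positions 4–6 → average rank 5.
Site 2 values → pooled ranks: 86→5, 86→5, 86→5, 95→2
Mean rank = (5 + 5 + 5 + 2) / 4 = 4.25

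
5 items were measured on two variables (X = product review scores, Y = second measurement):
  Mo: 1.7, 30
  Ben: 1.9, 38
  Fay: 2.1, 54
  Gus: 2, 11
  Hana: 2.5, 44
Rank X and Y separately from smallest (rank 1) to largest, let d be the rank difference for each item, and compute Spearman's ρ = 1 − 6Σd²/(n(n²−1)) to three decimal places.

Ranks of variable 1: 1, 2, 4, 3, 5
Ranks of variable 2: 2, 3, 5, 1, 4
d = r₁ − r₂: -1, -1, -1, 2, 1
d²: 1, 1, 1, 4, 1; Σd² = 8
ρ = 1 − 6·8/(5·24) = 1 − 48/120 = 0.600

0.600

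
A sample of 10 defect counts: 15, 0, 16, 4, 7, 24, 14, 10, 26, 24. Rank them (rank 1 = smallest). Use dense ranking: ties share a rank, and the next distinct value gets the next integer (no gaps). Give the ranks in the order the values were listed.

6, 1, 7, 2, 3, 8, 5, 4, 9, 8

Sorted (ascending): 0, 4, 7, 10, 14, 15, 16, 24, 24, 26
The 2 values of 24 share dense rank 8.
Remaining distinct values take the next consecutive integers.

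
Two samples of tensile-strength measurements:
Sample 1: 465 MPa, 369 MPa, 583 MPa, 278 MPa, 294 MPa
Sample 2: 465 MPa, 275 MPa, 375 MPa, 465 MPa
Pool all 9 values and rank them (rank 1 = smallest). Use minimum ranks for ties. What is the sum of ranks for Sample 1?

Sorted (ascending): 275, 278, 294, 369, 375, 465, 465, 465, 583
The 3 values of 465 occupy positions 6–8 → each gets rank 6.
Sample 1 values → pooled ranks: 465→6, 369→4, 583→9, 278→2, 294→3
Rank sum = 6 + 4 + 9 + 2 + 3 = 24

24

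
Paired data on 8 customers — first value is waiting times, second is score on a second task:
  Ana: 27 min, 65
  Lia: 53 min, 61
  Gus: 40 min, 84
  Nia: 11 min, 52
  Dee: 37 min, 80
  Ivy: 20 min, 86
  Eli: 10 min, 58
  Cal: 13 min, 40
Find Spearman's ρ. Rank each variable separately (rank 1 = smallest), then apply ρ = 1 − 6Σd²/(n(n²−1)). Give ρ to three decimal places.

0.524

Ranks of variable 1: 5, 8, 7, 2, 6, 4, 1, 3
Ranks of variable 2: 5, 4, 7, 2, 6, 8, 3, 1
d = r₁ − r₂: 0, 4, 0, 0, 0, -4, -2, 2
d²: 0, 16, 0, 0, 0, 16, 4, 4; Σd² = 40
ρ = 1 − 6·40/(8·63) = 1 − 240/504 = 0.524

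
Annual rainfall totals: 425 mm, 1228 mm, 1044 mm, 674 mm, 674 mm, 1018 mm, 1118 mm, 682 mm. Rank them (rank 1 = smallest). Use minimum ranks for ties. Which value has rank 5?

1018

Sorted (ascending): 425, 674, 674, 682, 1018, 1044, 1118, 1228
The 2 values of 674 occupy positions 2–3 → each gets rank 2.
Rank 5 → value 1018.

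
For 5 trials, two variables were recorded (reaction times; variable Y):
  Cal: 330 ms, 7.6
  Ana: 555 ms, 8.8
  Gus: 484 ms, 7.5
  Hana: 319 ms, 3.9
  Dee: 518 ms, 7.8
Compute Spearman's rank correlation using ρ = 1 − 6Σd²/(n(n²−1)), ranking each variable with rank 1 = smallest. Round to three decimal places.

0.900

Ranks of variable 1: 2, 5, 3, 1, 4
Ranks of variable 2: 3, 5, 2, 1, 4
d = r₁ − r₂: -1, 0, 1, 0, 0
d²: 1, 0, 1, 0, 0; Σd² = 2
ρ = 1 − 6·2/(5·24) = 1 − 12/120 = 0.900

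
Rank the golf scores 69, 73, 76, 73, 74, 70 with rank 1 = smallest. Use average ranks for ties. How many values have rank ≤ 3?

Sorted (ascending): 69, 70, 73, 73, 74, 76
The 2 values of 73 occupy positions 3–4 → average rank (3+4)/2 = 3.5.
Ranks ≤ 3: {1, 2} → 2 values.

2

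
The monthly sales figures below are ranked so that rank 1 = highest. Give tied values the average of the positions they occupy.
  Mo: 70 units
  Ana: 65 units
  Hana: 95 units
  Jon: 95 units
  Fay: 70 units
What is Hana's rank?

1.5

Sorted (descending): 95, 95, 70, 70, 65
The 2 values of 95 occupy positions 1–2 → average rank (1+2)/2 = 1.5.
The 2 values of 70 occupy positions 3–4 → average rank (3+4)/2 = 3.5.
Hana has value 95 units → rank 1.5.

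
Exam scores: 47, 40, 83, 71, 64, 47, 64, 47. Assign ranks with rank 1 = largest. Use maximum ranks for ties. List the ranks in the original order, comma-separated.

Sorted (descending): 83, 71, 64, 64, 47, 47, 47, 40
The 2 values of 64 occupy positions 3–4 → each gets rank 4.
The 3 values of 47 occupy positions 5–7 → each gets rank 7.

7, 8, 1, 2, 4, 7, 4, 7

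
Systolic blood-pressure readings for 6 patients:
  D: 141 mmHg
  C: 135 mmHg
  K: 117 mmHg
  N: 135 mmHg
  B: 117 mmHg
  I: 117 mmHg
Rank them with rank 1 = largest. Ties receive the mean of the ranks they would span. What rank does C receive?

Sorted (descending): 141, 135, 135, 117, 117, 117
The 2 values of 135 occupy positions 2–3 → average rank (2+3)/2 = 2.5.
The 3 values of 117 occupy positions 4–6 → average rank 5.
C has value 135 mmHg → rank 2.5.

2.5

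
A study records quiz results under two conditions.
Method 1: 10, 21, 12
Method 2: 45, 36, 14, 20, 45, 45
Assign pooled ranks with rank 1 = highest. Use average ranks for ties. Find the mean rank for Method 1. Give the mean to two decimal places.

7.33

Sorted (descending): 45, 45, 45, 36, 21, 20, 14, 12, 10
The 3 values of 45 occupy positions 1–3 → average rank 2.
Method 1 values → pooled ranks: 10→9, 21→5, 12→8
Mean rank = (9 + 5 + 8) / 3 = 7.33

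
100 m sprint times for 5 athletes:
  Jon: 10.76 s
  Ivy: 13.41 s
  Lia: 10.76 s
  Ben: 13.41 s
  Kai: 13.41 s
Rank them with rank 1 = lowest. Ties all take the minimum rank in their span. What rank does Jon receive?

Sorted (ascending): 10.76, 10.76, 13.41, 13.41, 13.41
The 2 values of 10.76 occupy positions 1–2 → each gets rank 1.
The 3 values of 13.41 occupy positions 3–5 → each gets rank 3.
Jon has value 10.76 s → rank 1.

1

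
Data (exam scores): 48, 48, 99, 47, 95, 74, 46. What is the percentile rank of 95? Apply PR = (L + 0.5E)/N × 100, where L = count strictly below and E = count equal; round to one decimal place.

78.6

N = 7.
Strictly below 95: 5. Equal to 95: 1.
PR = (5 + 0.5·1)/7 × 100 = 78.6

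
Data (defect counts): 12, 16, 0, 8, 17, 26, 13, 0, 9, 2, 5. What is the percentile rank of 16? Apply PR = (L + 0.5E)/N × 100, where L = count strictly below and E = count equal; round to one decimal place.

N = 11.
Strictly below 16: 8. Equal to 16: 1.
PR = (8 + 0.5·1)/11 × 100 = 77.3

77.3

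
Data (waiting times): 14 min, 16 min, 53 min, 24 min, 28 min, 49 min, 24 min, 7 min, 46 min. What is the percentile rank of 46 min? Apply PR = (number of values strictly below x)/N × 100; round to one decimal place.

66.7

N = 9.
Strictly below 46: 6. Equal to 46: 1.
PR = 6/9 × 100 = 66.7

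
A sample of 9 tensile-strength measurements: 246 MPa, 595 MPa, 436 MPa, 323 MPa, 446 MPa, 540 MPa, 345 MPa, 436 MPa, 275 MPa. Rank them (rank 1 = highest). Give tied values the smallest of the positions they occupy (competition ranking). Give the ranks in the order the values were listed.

9, 1, 4, 7, 3, 2, 6, 4, 8

Sorted (descending): 595, 540, 446, 436, 436, 345, 323, 275, 246
The 2 values of 436 occupy positions 4–5 → each gets rank 4.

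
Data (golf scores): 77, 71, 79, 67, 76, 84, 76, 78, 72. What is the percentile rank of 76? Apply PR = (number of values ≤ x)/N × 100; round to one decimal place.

55.6

N = 9.
Strictly below 76: 3. Equal to 76: 2.
PR = 5/9 × 100 = 55.6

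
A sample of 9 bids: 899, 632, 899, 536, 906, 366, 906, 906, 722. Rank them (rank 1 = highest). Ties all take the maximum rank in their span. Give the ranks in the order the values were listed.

5, 7, 5, 8, 3, 9, 3, 3, 6

Sorted (descending): 906, 906, 906, 899, 899, 722, 632, 536, 366
The 3 values of 906 occupy positions 1–3 → each gets rank 3.
The 2 values of 899 occupy positions 4–5 → each gets rank 5.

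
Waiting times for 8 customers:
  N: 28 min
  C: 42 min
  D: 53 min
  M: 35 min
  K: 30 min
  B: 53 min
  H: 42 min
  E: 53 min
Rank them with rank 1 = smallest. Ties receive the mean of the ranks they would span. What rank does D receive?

7

Sorted (ascending): 28, 30, 35, 42, 42, 53, 53, 53
The 2 values of 42 occupy positions 4–5 → average rank (4+5)/2 = 4.5.
The 3 values of 53 occupy positions 6–8 → average rank 7.
D has value 53 min → rank 7.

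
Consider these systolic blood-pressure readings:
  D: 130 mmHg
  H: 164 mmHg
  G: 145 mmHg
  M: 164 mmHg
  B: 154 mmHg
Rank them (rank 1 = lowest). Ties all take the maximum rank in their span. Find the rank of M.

Sorted (ascending): 130, 145, 154, 164, 164
The 2 values of 164 occupy positions 4–5 → each gets rank 5.
M has value 164 mmHg → rank 5.

5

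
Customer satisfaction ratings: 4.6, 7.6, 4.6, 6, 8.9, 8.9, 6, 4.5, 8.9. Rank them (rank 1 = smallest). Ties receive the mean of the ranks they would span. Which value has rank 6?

7.6

Sorted (ascending): 4.5, 4.6, 4.6, 6, 6, 7.6, 8.9, 8.9, 8.9
The 2 values of 4.6 occupy positions 2–3 → average rank (2+3)/2 = 2.5.
The 2 values of 6 occupy positions 4–5 → average rank (4+5)/2 = 4.5.
The 3 values of 8.9 occupy positions 7–9 → average rank 8.
Rank 6 → value 7.6.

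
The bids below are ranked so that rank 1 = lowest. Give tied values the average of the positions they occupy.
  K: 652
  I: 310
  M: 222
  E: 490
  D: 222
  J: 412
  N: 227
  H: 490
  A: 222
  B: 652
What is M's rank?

2

Sorted (ascending): 222, 222, 222, 227, 310, 412, 490, 490, 652, 652
The 3 values of 222 occupy positions 1–3 → average rank 2.
The 2 values of 490 occupy positions 7–8 → average rank (7+8)/2 = 7.5.
The 2 values of 652 occupy positions 9–10 → average rank (9+10)/2 = 9.5.
M has value 222 → rank 2.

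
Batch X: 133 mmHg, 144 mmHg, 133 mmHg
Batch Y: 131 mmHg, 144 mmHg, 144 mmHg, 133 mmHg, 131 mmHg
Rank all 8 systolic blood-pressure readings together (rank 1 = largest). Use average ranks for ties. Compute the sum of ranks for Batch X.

12

Sorted (descending): 144, 144, 144, 133, 133, 133, 131, 131
The 3 values of 144 occupy positions 1–3 → average rank 2.
The 3 values of 133 occupy positions 4–6 → average rank 5.
The 2 values of 131 occupy positions 7–8 → average rank (7+8)/2 = 7.5.
Batch X values → pooled ranks: 133→5, 144→2, 133→5
Rank sum = 5 + 2 + 5 = 12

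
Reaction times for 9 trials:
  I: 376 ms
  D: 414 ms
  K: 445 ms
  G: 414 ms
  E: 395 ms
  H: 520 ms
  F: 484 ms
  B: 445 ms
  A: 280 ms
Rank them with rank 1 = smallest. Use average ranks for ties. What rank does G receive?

Sorted (ascending): 280, 376, 395, 414, 414, 445, 445, 484, 520
The 2 values of 414 occupy positions 4–5 → average rank (4+5)/2 = 4.5.
The 2 values of 445 occupy positions 6–7 → average rank (6+7)/2 = 6.5.
G has value 414 ms → rank 4.5.

4.5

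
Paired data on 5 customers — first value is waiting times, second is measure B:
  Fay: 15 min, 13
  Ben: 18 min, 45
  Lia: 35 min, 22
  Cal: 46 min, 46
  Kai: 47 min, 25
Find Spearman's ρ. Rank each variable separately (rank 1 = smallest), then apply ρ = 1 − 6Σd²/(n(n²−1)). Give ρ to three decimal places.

0.500

Ranks of variable 1: 1, 2, 3, 4, 5
Ranks of variable 2: 1, 4, 2, 5, 3
d = r₁ − r₂: 0, -2, 1, -1, 2
d²: 0, 4, 1, 1, 4; Σd² = 10
ρ = 1 − 6·10/(5·24) = 1 − 60/120 = 0.500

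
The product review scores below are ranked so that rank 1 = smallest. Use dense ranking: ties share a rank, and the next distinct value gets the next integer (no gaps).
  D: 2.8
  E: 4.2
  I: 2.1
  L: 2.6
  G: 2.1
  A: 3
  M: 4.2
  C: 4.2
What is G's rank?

1

Sorted (ascending): 2.1, 2.1, 2.6, 2.8, 3, 4.2, 4.2, 4.2
The 2 values of 2.1 share dense rank 1.
The 3 values of 4.2 share dense rank 5.
Remaining distinct values take the next consecutive integers.
G has value 2.1 → rank 1.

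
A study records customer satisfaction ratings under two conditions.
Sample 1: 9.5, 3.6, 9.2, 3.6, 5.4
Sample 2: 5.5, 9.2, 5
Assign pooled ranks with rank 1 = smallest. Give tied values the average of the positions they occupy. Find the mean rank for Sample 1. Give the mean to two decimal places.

Sorted (ascending): 3.6, 3.6, 5, 5.4, 5.5, 9.2, 9.2, 9.5
The 2 values of 3.6 occupy positions 1–2 → average rank (1+2)/2 = 1.5.
The 2 values of 9.2 occupy positions 6–7 → average rank (6+7)/2 = 6.5.
Sample 1 values → pooled ranks: 9.5→8, 3.6→1.5, 9.2→6.5, 3.6→1.5, 5.4→4
Mean rank = (8 + 1.5 + 6.5 + 1.5 + 4) / 5 = 4.30

4.30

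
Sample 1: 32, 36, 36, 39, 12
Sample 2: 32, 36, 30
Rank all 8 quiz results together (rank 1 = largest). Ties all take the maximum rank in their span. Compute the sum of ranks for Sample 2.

Sorted (descending): 39, 36, 36, 36, 32, 32, 30, 12
The 3 values of 36 occupy positions 2–4 → each gets rank 4.
The 2 values of 32 occupy positions 5–6 → each gets rank 6.
Sample 2 values → pooled ranks: 32→6, 36→4, 30→7
Rank sum = 6 + 4 + 7 = 17

17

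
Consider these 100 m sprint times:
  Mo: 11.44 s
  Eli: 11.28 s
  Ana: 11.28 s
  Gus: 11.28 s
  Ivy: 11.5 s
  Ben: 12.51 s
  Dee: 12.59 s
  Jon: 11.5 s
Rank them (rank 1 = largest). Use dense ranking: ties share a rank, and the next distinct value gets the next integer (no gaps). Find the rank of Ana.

Sorted (descending): 12.59, 12.51, 11.5, 11.5, 11.44, 11.28, 11.28, 11.28
The 2 values of 11.5 share dense rank 3.
The 3 values of 11.28 share dense rank 5.
Remaining distinct values take the next consecutive integers.
Ana has value 11.28 s → rank 5.

5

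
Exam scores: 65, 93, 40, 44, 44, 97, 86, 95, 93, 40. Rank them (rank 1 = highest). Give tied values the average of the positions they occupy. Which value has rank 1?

Sorted (descending): 97, 95, 93, 93, 86, 65, 44, 44, 40, 40
The 2 values of 93 occupy positions 3–4 → average rank (3+4)/2 = 3.5.
The 2 values of 44 occupy positions 7–8 → average rank (7+8)/2 = 7.5.
The 2 values of 40 occupy positions 9–10 → average rank (9+10)/2 = 9.5.
Rank 1 → value 97.

97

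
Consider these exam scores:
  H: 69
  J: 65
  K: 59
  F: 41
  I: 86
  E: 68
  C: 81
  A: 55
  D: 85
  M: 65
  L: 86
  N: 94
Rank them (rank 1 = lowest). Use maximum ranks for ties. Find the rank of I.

11

Sorted (ascending): 41, 55, 59, 65, 65, 68, 69, 81, 85, 86, 86, 94
The 2 values of 65 occupy positions 4–5 → each gets rank 5.
The 2 values of 86 occupy positions 10–11 → each gets rank 11.
I has value 86 → rank 11.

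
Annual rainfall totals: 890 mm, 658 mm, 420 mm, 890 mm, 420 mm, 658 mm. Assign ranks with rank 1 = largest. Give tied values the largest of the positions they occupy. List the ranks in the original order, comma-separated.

Sorted (descending): 890, 890, 658, 658, 420, 420
The 2 values of 890 occupy positions 1–2 → each gets rank 2.
The 2 values of 658 occupy positions 3–4 → each gets rank 4.
The 2 values of 420 occupy positions 5–6 → each gets rank 6.

2, 4, 6, 2, 6, 4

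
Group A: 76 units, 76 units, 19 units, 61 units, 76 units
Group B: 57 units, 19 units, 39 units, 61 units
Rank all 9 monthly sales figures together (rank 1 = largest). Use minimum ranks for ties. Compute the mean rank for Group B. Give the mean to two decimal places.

6.25

Sorted (descending): 76, 76, 76, 61, 61, 57, 39, 19, 19
The 3 values of 76 occupy positions 1–3 → each gets rank 1.
The 2 values of 61 occupy positions 4–5 → each gets rank 4.
The 2 values of 19 occupy positions 8–9 → each gets rank 8.
Group B values → pooled ranks: 57→6, 19→8, 39→7, 61→4
Mean rank = (6 + 8 + 7 + 4) / 4 = 6.25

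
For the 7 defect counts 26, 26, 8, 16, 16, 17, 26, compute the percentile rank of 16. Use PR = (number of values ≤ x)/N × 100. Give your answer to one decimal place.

42.9

N = 7.
Strictly below 16: 1. Equal to 16: 2.
PR = 3/7 × 100 = 42.9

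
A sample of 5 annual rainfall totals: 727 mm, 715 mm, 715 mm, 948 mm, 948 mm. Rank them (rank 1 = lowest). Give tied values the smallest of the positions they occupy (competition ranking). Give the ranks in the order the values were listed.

Sorted (ascending): 715, 715, 727, 948, 948
The 2 values of 715 occupy positions 1–2 → each gets rank 1.
The 2 values of 948 occupy positions 4–5 → each gets rank 4.

3, 1, 1, 4, 4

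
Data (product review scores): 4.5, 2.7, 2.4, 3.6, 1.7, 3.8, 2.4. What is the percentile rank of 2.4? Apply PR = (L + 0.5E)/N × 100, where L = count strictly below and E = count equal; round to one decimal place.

N = 7.
Strictly below 2.4: 1. Equal to 2.4: 2.
PR = (1 + 0.5·2)/7 × 100 = 28.6

28.6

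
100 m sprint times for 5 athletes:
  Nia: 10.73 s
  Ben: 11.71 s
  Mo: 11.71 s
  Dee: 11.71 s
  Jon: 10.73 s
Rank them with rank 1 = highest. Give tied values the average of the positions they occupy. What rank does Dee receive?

Sorted (descending): 11.71, 11.71, 11.71, 10.73, 10.73
The 3 values of 11.71 occupy positions 1–3 → average rank 2.
The 2 values of 10.73 occupy positions 4–5 → average rank (4+5)/2 = 4.5.
Dee has value 11.71 s → rank 2.

2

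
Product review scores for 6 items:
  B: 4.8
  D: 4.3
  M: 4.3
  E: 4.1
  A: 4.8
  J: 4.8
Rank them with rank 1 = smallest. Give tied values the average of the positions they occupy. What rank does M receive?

2.5

Sorted (ascending): 4.1, 4.3, 4.3, 4.8, 4.8, 4.8
The 2 values of 4.3 occupy positions 2–3 → average rank (2+3)/2 = 2.5.
The 3 values of 4.8 occupy positions 4–6 → average rank 5.
M has value 4.3 → rank 2.5.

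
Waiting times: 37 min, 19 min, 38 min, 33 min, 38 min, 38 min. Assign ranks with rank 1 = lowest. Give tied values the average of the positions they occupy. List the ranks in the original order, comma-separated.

Sorted (ascending): 19, 33, 37, 38, 38, 38
The 3 values of 38 occupy positions 4–6 → average rank 5.

3, 1, 5, 2, 5, 5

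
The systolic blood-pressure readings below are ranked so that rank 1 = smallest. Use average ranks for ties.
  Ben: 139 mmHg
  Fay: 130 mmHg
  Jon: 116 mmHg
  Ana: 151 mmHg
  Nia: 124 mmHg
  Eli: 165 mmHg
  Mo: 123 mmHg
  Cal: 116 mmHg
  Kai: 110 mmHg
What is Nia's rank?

5

Sorted (ascending): 110, 116, 116, 123, 124, 130, 139, 151, 165
The 2 values of 116 occupy positions 2–3 → average rank (2+3)/2 = 2.5.
Nia has value 124 mmHg → rank 5.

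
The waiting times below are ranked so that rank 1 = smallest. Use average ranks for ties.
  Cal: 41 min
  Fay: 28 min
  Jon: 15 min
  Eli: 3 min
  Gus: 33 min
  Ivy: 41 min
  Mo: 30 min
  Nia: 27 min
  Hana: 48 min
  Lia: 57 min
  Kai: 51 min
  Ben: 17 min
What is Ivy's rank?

Sorted (ascending): 3, 15, 17, 27, 28, 30, 33, 41, 41, 48, 51, 57
The 2 values of 41 occupy positions 8–9 → average rank (8+9)/2 = 8.5.
Ivy has value 41 min → rank 8.5.

8.5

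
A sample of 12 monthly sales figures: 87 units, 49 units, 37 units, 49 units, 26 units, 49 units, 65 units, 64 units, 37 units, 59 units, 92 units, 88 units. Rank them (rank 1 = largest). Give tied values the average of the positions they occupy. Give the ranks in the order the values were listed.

3, 8, 10.5, 8, 12, 8, 4, 5, 10.5, 6, 1, 2

Sorted (descending): 92, 88, 87, 65, 64, 59, 49, 49, 49, 37, 37, 26
The 3 values of 49 occupy positions 7–9 → average rank 8.
The 2 values of 37 occupy positions 10–11 → average rank (10+11)/2 = 10.5.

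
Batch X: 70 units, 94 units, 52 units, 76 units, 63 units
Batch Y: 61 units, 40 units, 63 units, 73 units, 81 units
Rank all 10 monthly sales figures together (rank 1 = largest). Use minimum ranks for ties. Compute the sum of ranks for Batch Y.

30

Sorted (descending): 94, 81, 76, 73, 70, 63, 63, 61, 52, 40
The 2 values of 63 occupy positions 6–7 → each gets rank 6.
Batch Y values → pooled ranks: 61→8, 40→10, 63→6, 73→4, 81→2
Rank sum = 8 + 10 + 6 + 4 + 2 = 30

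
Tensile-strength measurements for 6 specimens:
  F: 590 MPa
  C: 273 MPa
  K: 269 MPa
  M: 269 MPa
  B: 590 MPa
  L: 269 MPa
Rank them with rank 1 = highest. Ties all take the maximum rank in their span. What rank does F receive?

2

Sorted (descending): 590, 590, 273, 269, 269, 269
The 2 values of 590 occupy positions 1–2 → each gets rank 2.
The 3 values of 269 occupy positions 4–6 → each gets rank 6.
F has value 590 MPa → rank 2.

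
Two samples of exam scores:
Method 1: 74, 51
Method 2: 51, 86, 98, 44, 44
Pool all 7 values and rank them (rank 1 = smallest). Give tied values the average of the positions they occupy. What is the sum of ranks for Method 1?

Sorted (ascending): 44, 44, 51, 51, 74, 86, 98
The 2 values of 44 occupy positions 1–2 → average rank (1+2)/2 = 1.5.
The 2 values of 51 occupy positions 3–4 → average rank (3+4)/2 = 3.5.
Method 1 values → pooled ranks: 74→5, 51→3.5
Rank sum = 5 + 3.5 = 8.5

8.5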